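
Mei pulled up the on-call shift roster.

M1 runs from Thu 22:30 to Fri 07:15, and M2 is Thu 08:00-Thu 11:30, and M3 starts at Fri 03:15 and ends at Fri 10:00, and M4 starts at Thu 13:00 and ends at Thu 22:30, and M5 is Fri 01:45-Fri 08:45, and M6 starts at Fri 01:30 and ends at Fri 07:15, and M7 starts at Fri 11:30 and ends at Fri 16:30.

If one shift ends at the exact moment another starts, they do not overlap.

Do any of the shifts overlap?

Sorted by start: M2, M4, M1, M6, M5, M3, M7.
M4 starts after M2 ends, so nothing later overlaps M2 either.
M1 starts exactly when M4 ends (back-to-back, no overlap), so nothing later overlaps M4 either.
M6 starts before M1 ends → M1 and M6 overlap.
That's a conflict, so the schedule is not conflict-free.

Yes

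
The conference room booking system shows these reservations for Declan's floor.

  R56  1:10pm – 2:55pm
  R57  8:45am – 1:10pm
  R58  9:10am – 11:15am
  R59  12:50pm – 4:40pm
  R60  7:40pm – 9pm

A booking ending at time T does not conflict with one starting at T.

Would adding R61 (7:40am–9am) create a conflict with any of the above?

Yes — it overlaps R57

R57: starts 8:45am before R61 ends 9am, and ends 1:10pm after R61 starts 7:40am → overlap.
R58: starts 9:10am at or after R61 ends 9am → clear.
R59: starts 12:50pm at or after R61 ends 9am → clear.
R56: starts 1:10pm at or after R61 ends 9am → clear.
R60: starts 7:40pm at or after R61 ends 9am → clear.
R61 overlaps R57.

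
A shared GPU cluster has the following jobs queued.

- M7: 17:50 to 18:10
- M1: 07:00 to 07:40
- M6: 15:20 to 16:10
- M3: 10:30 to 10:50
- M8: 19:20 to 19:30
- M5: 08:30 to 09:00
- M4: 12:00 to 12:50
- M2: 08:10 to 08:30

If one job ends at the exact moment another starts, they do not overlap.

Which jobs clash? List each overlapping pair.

Check each pair: they overlap iff neither finishes before the other starts.
Sorted by start: M1, M2, M5, M3, M4, M6, M7, M8.
M2 starts after M1 ends, so nothing later overlaps M1 either.
M5 starts exactly when M2 ends (back-to-back, no overlap), so nothing later overlaps M2 either.
M3 starts after M5 ends, so nothing later overlaps M5 either.
M4 starts after M3 ends, so nothing later overlaps M3 either.
M6 starts after M4 ends, so nothing later overlaps M4 either.
M7 starts after M6 ends, so nothing later overlaps M6 either.
M8 starts after M7 ends.

no conflicts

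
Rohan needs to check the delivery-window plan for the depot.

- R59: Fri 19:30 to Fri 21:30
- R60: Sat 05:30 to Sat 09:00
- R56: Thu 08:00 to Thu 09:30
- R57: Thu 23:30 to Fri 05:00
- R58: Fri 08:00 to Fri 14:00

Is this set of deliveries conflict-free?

Yes

Sorted by start: R56, R57, R58, R59, R60.
R57 starts after R56 ends, so nothing later overlaps R56 either.
R58 starts after R57 ends, so nothing later overlaps R57 either.
R59 starts after R58 ends, so nothing later overlaps R58 either.
R60 starts after R59 ends.
Every pair is clear; the schedule has no overlaps.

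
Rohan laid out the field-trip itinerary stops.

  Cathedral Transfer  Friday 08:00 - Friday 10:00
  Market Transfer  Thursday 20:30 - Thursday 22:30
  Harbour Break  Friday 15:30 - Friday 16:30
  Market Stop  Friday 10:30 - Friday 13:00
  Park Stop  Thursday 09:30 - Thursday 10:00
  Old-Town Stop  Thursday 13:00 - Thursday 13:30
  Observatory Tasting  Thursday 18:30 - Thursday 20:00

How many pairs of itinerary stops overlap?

0

Sorted by start: Park Stop, Old-Town Stop, Observatory Tasting, Market Transfer, Cathedral Transfer, Market Stop, Harbour Break.
Old-Town Stop starts after Park Stop ends — done with Park Stop.
Observatory Tasting starts after Old-Town Stop ends — done with Old-Town Stop.
Market Transfer starts after Observatory Tasting ends — done with Observatory Tasting.
Cathedral Transfer starts after Market Transfer ends — done with Market Transfer.
Market Stop starts after Cathedral Transfer ends — done with Cathedral Transfer.
Harbour Break starts after Market Stop ends.
No pair overlaps.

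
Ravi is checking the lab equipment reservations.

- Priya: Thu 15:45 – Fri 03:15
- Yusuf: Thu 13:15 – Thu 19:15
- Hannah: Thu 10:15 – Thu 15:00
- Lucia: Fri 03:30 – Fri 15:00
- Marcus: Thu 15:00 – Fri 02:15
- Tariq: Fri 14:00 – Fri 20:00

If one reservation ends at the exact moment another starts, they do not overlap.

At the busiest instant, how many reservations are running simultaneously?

Sweep the timeline, counting +1 at each start and −1 at each end (ends before starts at a tie):
Thu 10:15 start Hannah → 1
Thu 13:15 start Yusuf → 2
Thu 15:00 end Hannah → 1
Thu 15:00 start Marcus → 2
Thu 15:45 start Priya → 3
Thu 19:15 end Yusuf → 2
Fri 02:15 end Marcus → 1
Fri 03:15 end Priya → 0
Fri 03:30 start Lucia → 1
Fri 14:00 start Tariq → 2
Fri 15:00 end Lucia → 1
Fri 20:00 end Tariq → 0
Peak is 3, at Thu 15:45 (Marcus, Priya, Yusuf).

3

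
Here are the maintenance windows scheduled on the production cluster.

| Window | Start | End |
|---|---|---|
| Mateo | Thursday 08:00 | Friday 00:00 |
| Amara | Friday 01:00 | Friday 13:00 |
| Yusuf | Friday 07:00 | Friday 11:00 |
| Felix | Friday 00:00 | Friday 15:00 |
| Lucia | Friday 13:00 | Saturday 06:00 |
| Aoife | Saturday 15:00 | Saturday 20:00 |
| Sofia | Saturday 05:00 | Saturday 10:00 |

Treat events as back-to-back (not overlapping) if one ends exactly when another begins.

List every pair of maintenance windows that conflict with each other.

Two intervals overlap when each starts before the other ends.
Sorted by start: Mateo, Felix, Amara, Yusuf, Lucia, Sofia, Aoife.
Felix starts exactly when Mateo ends (back-to-back, no overlap), so Mateo has no further overlaps.
Amara starts before Felix ends → Felix and Amara overlap.
Yusuf starts before Felix ends → Felix and Yusuf overlap.
Lucia starts before Felix ends → Felix and Lucia overlap.
Sofia starts after Felix ends, so Felix has no further overlaps.
Yusuf starts before Amara ends → Amara and Yusuf overlap.
Lucia starts exactly when Amara ends (back-to-back, no overlap), so Amara has no further overlaps.
Lucia starts after Yusuf ends, so Yusuf has no further overlaps.
Sofia starts before Lucia ends → Lucia and Sofia overlap.
Aoife starts after Lucia ends.
Aoife starts after Sofia ends.

Amara & Felix, Amara & Yusuf, Felix & Lucia, Felix & Yusuf, Lucia & Sofia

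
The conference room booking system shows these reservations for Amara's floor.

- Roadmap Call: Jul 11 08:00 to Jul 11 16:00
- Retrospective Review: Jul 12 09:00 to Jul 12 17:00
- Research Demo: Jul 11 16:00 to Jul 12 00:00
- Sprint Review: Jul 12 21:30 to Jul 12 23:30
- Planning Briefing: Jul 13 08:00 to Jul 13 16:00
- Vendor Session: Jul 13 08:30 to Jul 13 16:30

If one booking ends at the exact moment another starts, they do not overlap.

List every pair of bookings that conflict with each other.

Planning Briefing & Vendor Session

Two intervals overlap when each starts before the other ends.
Sorted by start: Roadmap Call, Research Demo, Retrospective Review, Sprint Review, Planning Briefing, Vendor Session.
Research Demo starts exactly when Roadmap Call ends (back-to-back, no overlap); Roadmap Call is clear from here.
Retrospective Review starts after Research Demo ends; Research Demo is clear from here.
Sprint Review starts after Retrospective Review ends; Retrospective Review is clear from here.
Planning Briefing starts after Sprint Review ends; Sprint Review is clear from here.
Vendor Session starts before Planning Briefing ends → Planning Briefing and Vendor Session overlap.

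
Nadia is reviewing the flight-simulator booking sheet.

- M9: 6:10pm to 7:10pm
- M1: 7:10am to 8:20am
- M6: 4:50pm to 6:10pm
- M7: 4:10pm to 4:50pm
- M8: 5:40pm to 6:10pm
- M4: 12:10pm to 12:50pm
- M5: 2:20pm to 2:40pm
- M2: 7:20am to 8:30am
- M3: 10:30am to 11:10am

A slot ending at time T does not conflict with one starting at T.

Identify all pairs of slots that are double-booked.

Check each pair: they overlap iff neither finishes before the other starts.
Sorted by start: M1, M2, M3, M4, M5, M7, M6, M8, M9.
M2 starts before M1 ends → M1 and M2 overlap.
M3 starts after M1 ends; M1 is clear from here.
M3 starts after M2 ends; M2 is clear from here.
M4 starts after M3 ends; M3 is clear from here.
M5 starts after M4 ends; M4 is clear from here.
M7 starts after M5 ends; M5 is clear from here.
M6 starts exactly when M7 ends (back-to-back, no overlap); M7 is clear from here.
M8 starts before M6 ends → M6 and M8 overlap.
M9 starts exactly when M6 ends (back-to-back, no overlap).
M9 starts exactly when M8 ends (back-to-back, no overlap).

M1 & M2, M6 & M8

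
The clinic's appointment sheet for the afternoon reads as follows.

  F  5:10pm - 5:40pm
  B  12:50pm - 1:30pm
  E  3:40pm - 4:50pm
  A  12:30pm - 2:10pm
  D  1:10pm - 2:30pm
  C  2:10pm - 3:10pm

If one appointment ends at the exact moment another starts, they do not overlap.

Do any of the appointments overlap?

Yes

Sorted by start: A, B, D, C, E, F.
B starts before A ends → A and B overlap.
That's a conflict, so the schedule is not conflict-free.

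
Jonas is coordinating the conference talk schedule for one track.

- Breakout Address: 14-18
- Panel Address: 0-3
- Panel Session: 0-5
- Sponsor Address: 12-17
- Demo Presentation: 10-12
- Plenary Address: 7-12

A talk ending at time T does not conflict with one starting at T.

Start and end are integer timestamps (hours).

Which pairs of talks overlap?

Breakout Address & Sponsor Address, Demo Presentation & Plenary Address, Panel Address & Panel Session

Two intervals overlap when each starts before the other ends.
Sorted by start: Panel Session, Panel Address, Plenary Address, Demo Presentation, Sponsor Address, Breakout Address.
Panel Address starts before Panel Session ends → Panel Session and Panel Address overlap.
Plenary Address starts after Panel Session ends, so Panel Session has no further overlaps.
Plenary Address starts after Panel Address ends, so Panel Address has no further overlaps.
Demo Presentation starts before Plenary Address ends → Plenary Address and Demo Presentation overlap.
Sponsor Address starts exactly when Plenary Address ends (back-to-back, no overlap), so Plenary Address has no further overlaps.
Sponsor Address starts exactly when Demo Presentation ends (back-to-back, no overlap), so Demo Presentation has no further overlaps.
Breakout Address starts before Sponsor Address ends → Sponsor Address and Breakout Address overlap.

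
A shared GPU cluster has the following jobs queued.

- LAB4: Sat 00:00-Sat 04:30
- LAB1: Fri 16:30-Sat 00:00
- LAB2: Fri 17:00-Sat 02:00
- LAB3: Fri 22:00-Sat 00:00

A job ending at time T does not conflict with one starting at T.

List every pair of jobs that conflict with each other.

Check each pair: they overlap iff neither finishes before the other starts.
Sorted by start: LAB1, LAB2, LAB3, LAB4.
LAB2 starts before LAB1 ends → LAB1 and LAB2 overlap.
LAB3 starts before LAB1 ends → LAB1 and LAB3 overlap.
LAB4 starts exactly when LAB1 ends (back-to-back, no overlap).
LAB3 starts before LAB2 ends → LAB2 and LAB3 overlap.
LAB4 starts before LAB2 ends → LAB2 and LAB4 overlap.
LAB4 starts exactly when LAB3 ends (back-to-back, no overlap).

LAB1 & LAB2, LAB1 & LAB3, LAB2 & LAB3, LAB2 & LAB4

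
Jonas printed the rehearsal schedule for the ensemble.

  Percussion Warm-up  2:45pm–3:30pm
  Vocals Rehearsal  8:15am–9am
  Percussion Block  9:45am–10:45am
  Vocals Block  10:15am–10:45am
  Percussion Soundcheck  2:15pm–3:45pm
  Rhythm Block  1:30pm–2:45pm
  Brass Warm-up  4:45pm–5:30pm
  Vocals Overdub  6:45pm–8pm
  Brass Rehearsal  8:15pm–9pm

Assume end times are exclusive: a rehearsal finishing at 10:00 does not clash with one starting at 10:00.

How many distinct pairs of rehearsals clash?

3

Sorted by start: Vocals Rehearsal, Percussion Block, Vocals Block, Rhythm Block, Percussion Soundcheck, Percussion Warm-up, Brass Warm-up, Vocals Overdub, Brass Rehearsal.
Percussion Block starts after Vocals Rehearsal ends, so nothing later overlaps Vocals Rehearsal either.
Vocals Block starts before Percussion Block ends → Percussion Block and Vocals Block overlap.
Rhythm Block starts after Percussion Block ends, so nothing later overlaps Percussion Block either.
Rhythm Block starts after Vocals Block ends, so nothing later overlaps Vocals Block either.
Percussion Soundcheck starts before Rhythm Block ends → Rhythm Block and Percussion Soundcheck overlap.
Percussion Warm-up starts exactly when Rhythm Block ends (back-to-back, no overlap), so nothing later overlaps Rhythm Block either.
Percussion Warm-up starts before Percussion Soundcheck ends → Percussion Soundcheck and Percussion Warm-up overlap.
Brass Warm-up starts after Percussion Soundcheck ends, so nothing later overlaps Percussion Soundcheck either.
Brass Warm-up starts after Percussion Warm-up ends, so nothing later overlaps Percussion Warm-up either.
Vocals Overdub starts after Brass Warm-up ends, so nothing later overlaps Brass Warm-up either.
Brass Rehearsal starts after Vocals Overdub ends.
Overlapping pairs: Percussion Block & Vocals Block, Percussion Soundcheck & Percussion Warm-up, Percussion Soundcheck & Rhythm Block — 3 in total.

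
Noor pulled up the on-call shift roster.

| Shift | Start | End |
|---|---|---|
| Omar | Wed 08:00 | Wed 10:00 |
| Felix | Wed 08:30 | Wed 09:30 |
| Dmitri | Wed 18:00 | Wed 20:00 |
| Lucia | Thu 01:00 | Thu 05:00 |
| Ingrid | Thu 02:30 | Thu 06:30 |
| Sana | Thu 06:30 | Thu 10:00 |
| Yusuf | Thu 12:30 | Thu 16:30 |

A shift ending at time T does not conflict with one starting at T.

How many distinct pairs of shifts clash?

2

Sorted by start: Omar, Felix, Dmitri, Lucia, Ingrid, Sana, Yusuf.
Felix starts before Omar ends → Omar and Felix overlap.
Dmitri starts after Omar ends, so nothing later overlaps Omar either.
Dmitri starts after Felix ends, so nothing later overlaps Felix either.
Lucia starts after Dmitri ends, so nothing later overlaps Dmitri either.
Ingrid starts before Lucia ends → Lucia and Ingrid overlap.
Sana starts after Lucia ends, so nothing later overlaps Lucia either.
Sana starts exactly when Ingrid ends (back-to-back, no overlap), so nothing later overlaps Ingrid either.
Yusuf starts after Sana ends.
Overlapping pairs: Felix & Omar, Ingrid & Lucia — 2 in total.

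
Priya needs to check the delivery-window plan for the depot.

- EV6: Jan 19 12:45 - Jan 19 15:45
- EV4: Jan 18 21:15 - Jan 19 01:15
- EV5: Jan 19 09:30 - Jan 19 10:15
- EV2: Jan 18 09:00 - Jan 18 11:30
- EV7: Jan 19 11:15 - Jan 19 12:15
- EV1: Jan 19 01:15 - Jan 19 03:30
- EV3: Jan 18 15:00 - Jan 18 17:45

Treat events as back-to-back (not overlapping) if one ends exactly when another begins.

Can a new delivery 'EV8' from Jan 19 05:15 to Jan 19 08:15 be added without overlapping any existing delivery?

EV2: ends Jan 18 11:30 at or before EV8 starts Jan 19 05:15 → clear.
EV3: ends Jan 18 17:45 at or before EV8 starts Jan 19 05:15 → clear.
EV4: ends Jan 19 01:15 at or before EV8 starts Jan 19 05:15 → clear.
EV1: ends Jan 19 03:30 at or before EV8 starts Jan 19 05:15 → clear.
EV5: starts Jan 19 09:30 at or after EV8 ends Jan 19 08:15 → clear.
EV7: starts Jan 19 11:15 at or after EV8 ends Jan 19 08:15 → clear.
EV6: starts Jan 19 12:45 at or after EV8 ends Jan 19 08:15 → clear.

Yes — the slot is free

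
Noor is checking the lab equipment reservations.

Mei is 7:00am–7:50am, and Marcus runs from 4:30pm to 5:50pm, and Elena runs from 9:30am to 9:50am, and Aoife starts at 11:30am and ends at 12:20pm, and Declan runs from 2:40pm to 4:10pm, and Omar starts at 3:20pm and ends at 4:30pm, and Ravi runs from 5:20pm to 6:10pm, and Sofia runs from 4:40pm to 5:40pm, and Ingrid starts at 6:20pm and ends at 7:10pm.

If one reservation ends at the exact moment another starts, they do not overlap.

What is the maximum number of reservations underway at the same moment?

Sort all start/end points and keep a running count:
7:00am start Mei → 1
7:50am end Mei → 0
9:30am start Elena → 1
9:50am end Elena → 0
11:30am start Aoife → 1
12:20pm end Aoife → 0
2:40pm start Declan → 1
3:20pm start Omar → 2
4:10pm end Declan → 1
4:30pm end Omar → 0
4:30pm start Marcus → 1
4:40pm start Sofia → 2
5:20pm start Ravi → 3
5:40pm end Sofia → 2
5:50pm end Marcus → 1
6:10pm end Ravi → 0
6:20pm start Ingrid → 1
7:10pm end Ingrid → 0
Peak is 3, at 5:20pm (Marcus, Ravi, Sofia).

3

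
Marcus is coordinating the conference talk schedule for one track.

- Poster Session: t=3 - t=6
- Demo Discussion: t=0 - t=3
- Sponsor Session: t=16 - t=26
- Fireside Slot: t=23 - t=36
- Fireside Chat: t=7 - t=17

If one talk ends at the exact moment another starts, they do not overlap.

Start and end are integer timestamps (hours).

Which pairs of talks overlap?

Two intervals overlap when each starts before the other ends.
Sorted by start: Demo Discussion, Poster Session, Fireside Chat, Sponsor Session, Fireside Slot.
Poster Session starts exactly when Demo Discussion ends (back-to-back, no overlap); Demo Discussion is clear from here.
Fireside Chat starts after Poster Session ends; Poster Session is clear from here.
Sponsor Session starts before Fireside Chat ends → Fireside Chat and Sponsor Session overlap.
Fireside Slot starts after Fireside Chat ends.
Fireside Slot starts before Sponsor Session ends → Sponsor Session and Fireside Slot overlap.

Fireside Chat & Sponsor Session, Fireside Slot & Sponsor Session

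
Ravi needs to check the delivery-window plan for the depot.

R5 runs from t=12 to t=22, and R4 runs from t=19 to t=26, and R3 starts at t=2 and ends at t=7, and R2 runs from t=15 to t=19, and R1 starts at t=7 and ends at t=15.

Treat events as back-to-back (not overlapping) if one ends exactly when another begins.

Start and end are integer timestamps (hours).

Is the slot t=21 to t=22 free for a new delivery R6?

No — it overlaps R4, R5

R3: ends t=7 at or before R6 starts t=21 → clear.
R1: ends t=15 at or before R6 starts t=21 → clear.
R5: starts t=12 before R6 ends t=22, and ends t=22 after R6 starts t=21 → overlap.
R2: ends t=19 at or before R6 starts t=21 → clear.
R4: starts t=19 before R6 ends t=22, and ends t=26 after R6 starts t=21 → overlap.
R6 overlaps R4, R5.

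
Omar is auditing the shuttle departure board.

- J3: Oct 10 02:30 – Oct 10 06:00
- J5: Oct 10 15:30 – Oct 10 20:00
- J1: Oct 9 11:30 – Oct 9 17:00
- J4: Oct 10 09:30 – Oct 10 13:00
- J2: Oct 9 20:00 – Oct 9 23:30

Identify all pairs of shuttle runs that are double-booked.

Sorted by start: J1, J2, J3, J4, J5.
J2 starts after J1 ends — done with J1.
J3 starts after J2 ends — done with J2.
J4 starts after J3 ends — done with J3.
J5 starts after J4 ends.

none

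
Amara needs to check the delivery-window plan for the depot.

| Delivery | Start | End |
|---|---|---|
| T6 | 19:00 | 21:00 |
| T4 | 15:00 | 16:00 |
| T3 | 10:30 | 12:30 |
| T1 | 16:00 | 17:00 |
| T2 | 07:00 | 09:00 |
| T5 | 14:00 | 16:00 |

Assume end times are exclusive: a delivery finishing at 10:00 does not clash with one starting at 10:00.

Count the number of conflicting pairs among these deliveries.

1

Sorted by start: T2, T3, T5, T4, T1, T6.
T3 starts after T2 ends — done with T2.
T5 starts after T3 ends — done with T3.
T4 starts before T5 ends → T5 and T4 overlap.
T1 starts exactly when T5 ends (back-to-back, no overlap) — done with T5.
T1 starts exactly when T4 ends (back-to-back, no overlap) — done with T4.
T6 starts after T1 ends.
Overlapping pairs: T4 & T5 — 1 in total.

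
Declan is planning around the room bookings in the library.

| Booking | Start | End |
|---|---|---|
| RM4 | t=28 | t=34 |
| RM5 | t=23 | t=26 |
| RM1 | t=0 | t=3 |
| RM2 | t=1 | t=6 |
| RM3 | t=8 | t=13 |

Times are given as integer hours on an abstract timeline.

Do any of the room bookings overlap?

Sorted by start: RM1, RM2, RM3, RM5, RM4.
RM2 starts before RM1 ends → RM1 and RM2 overlap.
That's a conflict, so the schedule is not conflict-free.

Yes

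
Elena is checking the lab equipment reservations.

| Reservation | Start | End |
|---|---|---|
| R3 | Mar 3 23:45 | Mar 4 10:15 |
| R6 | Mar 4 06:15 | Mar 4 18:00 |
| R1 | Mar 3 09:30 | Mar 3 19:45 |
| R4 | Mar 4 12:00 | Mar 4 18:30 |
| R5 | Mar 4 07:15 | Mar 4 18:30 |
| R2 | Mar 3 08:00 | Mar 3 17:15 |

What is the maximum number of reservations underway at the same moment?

Walk through starts and ends in time order (an end at T is processed before a start at T):
Mar 3 08:00 start R2 → 1
Mar 3 09:30 start R1 → 2
Mar 3 17:15 end R2 → 1
Mar 3 19:45 end R1 → 0
Mar 3 23:45 start R3 → 1
Mar 4 06:15 start R6 → 2
Mar 4 07:15 start R5 → 3
Mar 4 10:15 end R3 → 2
Mar 4 12:00 start R4 → 3
Mar 4 18:00 end R6 → 2
Mar 4 18:30 end R4 → 1
Mar 4 18:30 end R5 → 0
Peak is 3, at Mar 4 07:15 (R3, R5, R6).

3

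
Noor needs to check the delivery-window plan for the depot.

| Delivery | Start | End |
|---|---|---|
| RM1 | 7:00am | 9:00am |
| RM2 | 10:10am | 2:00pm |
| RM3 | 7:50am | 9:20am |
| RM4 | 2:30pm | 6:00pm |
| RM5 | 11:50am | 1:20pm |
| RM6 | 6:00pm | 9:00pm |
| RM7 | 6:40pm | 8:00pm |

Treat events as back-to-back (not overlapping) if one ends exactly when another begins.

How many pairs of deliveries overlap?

Sorted by start: RM1, RM3, RM2, RM5, RM4, RM6, RM7.
RM3 starts before RM1 ends → RM1 and RM3 overlap.
RM2 starts after RM1 ends, so RM1 has no further overlaps.
RM2 starts after RM3 ends, so RM3 has no further overlaps.
RM5 starts before RM2 ends → RM2 and RM5 overlap.
RM4 starts after RM2 ends, so RM2 has no further overlaps.
RM4 starts after RM5 ends, so RM5 has no further overlaps.
RM6 starts exactly when RM4 ends (back-to-back, no overlap), so RM4 has no further overlaps.
RM7 starts before RM6 ends → RM6 and RM7 overlap.
Overlapping pairs: RM1 & RM3, RM2 & RM5, RM6 & RM7 — 3 in total.

3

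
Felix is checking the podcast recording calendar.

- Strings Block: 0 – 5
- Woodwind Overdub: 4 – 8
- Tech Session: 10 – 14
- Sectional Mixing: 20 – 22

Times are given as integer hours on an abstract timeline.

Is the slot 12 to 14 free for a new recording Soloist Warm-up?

Strings Block: ends 5 at or before Soloist Warm-up starts 12 → clear.
Woodwind Overdub: ends 8 at or before Soloist Warm-up starts 12 → clear.
Tech Session: starts 10 before Soloist Warm-up ends 14, and ends 14 after Soloist Warm-up starts 12 → overlap.
Sectional Mixing: starts 20 at or after Soloist Warm-up ends 14 → clear.
Soloist Warm-up overlaps Tech Session.

No — it overlaps Tech Session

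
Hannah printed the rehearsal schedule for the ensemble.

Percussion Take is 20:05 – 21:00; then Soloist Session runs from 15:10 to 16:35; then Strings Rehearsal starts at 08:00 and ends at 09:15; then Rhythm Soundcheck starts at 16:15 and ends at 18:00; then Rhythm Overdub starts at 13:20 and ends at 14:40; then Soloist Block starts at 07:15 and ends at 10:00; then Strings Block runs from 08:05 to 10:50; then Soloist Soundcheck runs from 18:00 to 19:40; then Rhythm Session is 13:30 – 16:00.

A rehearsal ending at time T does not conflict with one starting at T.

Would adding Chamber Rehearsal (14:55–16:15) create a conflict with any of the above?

Yes — it overlaps Rhythm Session, Soloist Session

Soloist Block: ends 10:00 at or before Chamber Rehearsal starts 14:55 → clear.
Strings Rehearsal: ends 09:15 at or before Chamber Rehearsal starts 14:55 → clear.
Strings Block: ends 10:50 at or before Chamber Rehearsal starts 14:55 → clear.
Rhythm Overdub: ends 14:40 at or before Chamber Rehearsal starts 14:55 → clear.
Rhythm Session: starts 13:30 before Chamber Rehearsal ends 16:15, and ends 16:00 after Chamber Rehearsal starts 14:55 → overlap.
Soloist Session: starts 15:10 before Chamber Rehearsal ends 16:15, and ends 16:35 after Chamber Rehearsal starts 14:55 → overlap.
Rhythm Soundcheck: starts 16:15 at or after Chamber Rehearsal ends 16:15 → clear.
Soloist Soundcheck: starts 18:00 at or after Chamber Rehearsal ends 16:15 → clear.
Percussion Take: starts 20:05 at or after Chamber Rehearsal ends 16:15 → clear.
Chamber Rehearsal overlaps Rhythm Session, Soloist Session.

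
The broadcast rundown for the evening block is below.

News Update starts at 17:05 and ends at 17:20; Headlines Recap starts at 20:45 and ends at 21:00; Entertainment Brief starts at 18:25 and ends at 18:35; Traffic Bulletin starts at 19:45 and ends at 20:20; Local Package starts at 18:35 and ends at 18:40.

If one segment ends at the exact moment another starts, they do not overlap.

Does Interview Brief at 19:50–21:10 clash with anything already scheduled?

Yes — it overlaps Headlines Recap, Traffic Bulletin

News Update: ends 17:20 at or before Interview Brief starts 19:50 → clear.
Entertainment Brief: ends 18:35 at or before Interview Brief starts 19:50 → clear.
Local Package: ends 18:40 at or before Interview Brief starts 19:50 → clear.
Traffic Bulletin: starts 19:45 before Interview Brief ends 21:10, and ends 20:20 after Interview Brief starts 19:50 → overlap.
Headlines Recap: starts 20:45 before Interview Brief ends 21:10, and ends 21:00 after Interview Brief starts 19:50 → overlap.
Interview Brief overlaps Traffic Bulletin, Headlines Recap.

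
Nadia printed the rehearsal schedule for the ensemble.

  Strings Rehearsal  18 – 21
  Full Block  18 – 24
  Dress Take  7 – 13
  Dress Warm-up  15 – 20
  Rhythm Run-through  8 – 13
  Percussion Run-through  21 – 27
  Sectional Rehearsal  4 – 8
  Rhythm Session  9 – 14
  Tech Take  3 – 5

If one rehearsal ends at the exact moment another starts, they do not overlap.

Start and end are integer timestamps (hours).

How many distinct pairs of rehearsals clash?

9

Sorted by start: Tech Take, Sectional Rehearsal, Dress Take, Rhythm Run-through, Rhythm Session, Dress Warm-up, Full Block, Strings Rehearsal, Percussion Run-through.
Sectional Rehearsal starts before Tech Take ends → Tech Take and Sectional Rehearsal overlap.
Dress Take starts after Tech Take ends, so nothing later overlaps Tech Take either.
Dress Take starts before Sectional Rehearsal ends → Sectional Rehearsal and Dress Take overlap.
Rhythm Run-through starts exactly when Sectional Rehearsal ends (back-to-back, no overlap), so nothing later overlaps Sectional Rehearsal either.
Rhythm Run-through starts before Dress Take ends → Dress Take and Rhythm Run-through overlap.
Rhythm Session starts before Dress Take ends → Dress Take and Rhythm Session overlap.
Dress Warm-up starts after Dress Take ends, so nothing later overlaps Dress Take either.
Rhythm Session starts before Rhythm Run-through ends → Rhythm Run-through and Rhythm Session overlap.
Dress Warm-up starts after Rhythm Run-through ends, so nothing later overlaps Rhythm Run-through either.
Dress Warm-up starts after Rhythm Session ends, so nothing later overlaps Rhythm Session either.
Full Block starts before Dress Warm-up ends → Dress Warm-up and Full Block overlap.
Strings Rehearsal starts before Dress Warm-up ends → Dress Warm-up and Strings Rehearsal overlap.
Percussion Run-through starts after Dress Warm-up ends.
Strings Rehearsal starts before Full Block ends → Full Block and Strings Rehearsal overlap.
Percussion Run-through starts before Full Block ends → Full Block and Percussion Run-through overlap.
Percussion Run-through starts exactly when Strings Rehearsal ends (back-to-back, no overlap).
Overlapping pairs: Dress Take & Rhythm Run-through, Dress Take & Rhythm Session, Dress Take & Sectional Rehearsal, Dress Warm-up & Full Block, Dress Warm-up & Strings Rehearsal, Full Block & Percussion Run-through, Full Block & Strings Rehearsal, Rhythm Run-through & Rhythm Session, Sectional Rehearsal & Tech Take — 9 in total.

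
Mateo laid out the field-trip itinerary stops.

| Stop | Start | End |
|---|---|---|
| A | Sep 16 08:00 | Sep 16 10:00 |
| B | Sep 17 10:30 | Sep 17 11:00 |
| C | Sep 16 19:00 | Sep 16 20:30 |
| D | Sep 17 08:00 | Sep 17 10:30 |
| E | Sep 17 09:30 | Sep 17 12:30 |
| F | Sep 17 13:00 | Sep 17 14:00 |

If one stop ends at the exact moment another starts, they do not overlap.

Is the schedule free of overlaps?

No

Sorted by start: A, C, D, E, B, F.
C starts after A ends — done with A.
D starts after C ends — done with C.
E starts before D ends → D and E overlap.
That's a conflict, so the schedule is not conflict-free.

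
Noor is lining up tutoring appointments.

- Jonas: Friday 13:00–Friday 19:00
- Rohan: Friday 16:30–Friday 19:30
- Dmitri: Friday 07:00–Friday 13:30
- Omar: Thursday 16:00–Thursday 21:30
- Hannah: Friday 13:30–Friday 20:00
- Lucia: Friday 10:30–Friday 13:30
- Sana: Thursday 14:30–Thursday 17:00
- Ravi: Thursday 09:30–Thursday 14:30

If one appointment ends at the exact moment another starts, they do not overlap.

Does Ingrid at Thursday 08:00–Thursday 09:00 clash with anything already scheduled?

Ravi: starts Thursday 09:30 at or after Ingrid ends Thursday 09:00 → clear.
Sana: starts Thursday 14:30 at or after Ingrid ends Thursday 09:00 → clear.
Omar: starts Thursday 16:00 at or after Ingrid ends Thursday 09:00 → clear.
Dmitri: starts Friday 07:00 at or after Ingrid ends Thursday 09:00 → clear.
Lucia: starts Friday 10:30 at or after Ingrid ends Thursday 09:00 → clear.
Jonas: starts Friday 13:00 at or after Ingrid ends Thursday 09:00 → clear.
Hannah: starts Friday 13:30 at or after Ingrid ends Thursday 09:00 → clear.
Rohan: starts Friday 16:30 at or after Ingrid ends Thursday 09:00 → clear.

No — it doesn't clash with anything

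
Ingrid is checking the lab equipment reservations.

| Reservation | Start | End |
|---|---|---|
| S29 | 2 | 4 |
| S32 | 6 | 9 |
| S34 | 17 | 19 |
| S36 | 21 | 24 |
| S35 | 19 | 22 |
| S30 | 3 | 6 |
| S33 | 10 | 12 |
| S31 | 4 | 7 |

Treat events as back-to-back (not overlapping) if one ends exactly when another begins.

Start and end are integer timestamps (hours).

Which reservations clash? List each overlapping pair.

S29 & S30, S30 & S31, S31 & S32, S35 & S36

Check each pair: they overlap iff neither finishes before the other starts.
Sorted by start: S29, S30, S31, S32, S33, S34, S35, S36.
S30 starts before S29 ends → S29 and S30 overlap.
S31 starts exactly when S29 ends (back-to-back, no overlap), so nothing later overlaps S29 either.
S31 starts before S30 ends → S30 and S31 overlap.
S32 starts exactly when S30 ends (back-to-back, no overlap), so nothing later overlaps S30 either.
S32 starts before S31 ends → S31 and S32 overlap.
S33 starts after S31 ends, so nothing later overlaps S31 either.
S33 starts after S32 ends, so nothing later overlaps S32 either.
S34 starts after S33 ends, so nothing later overlaps S33 either.
S35 starts exactly when S34 ends (back-to-back, no overlap), so nothing later overlaps S34 either.
S36 starts before S35 ends → S35 and S36 overlap.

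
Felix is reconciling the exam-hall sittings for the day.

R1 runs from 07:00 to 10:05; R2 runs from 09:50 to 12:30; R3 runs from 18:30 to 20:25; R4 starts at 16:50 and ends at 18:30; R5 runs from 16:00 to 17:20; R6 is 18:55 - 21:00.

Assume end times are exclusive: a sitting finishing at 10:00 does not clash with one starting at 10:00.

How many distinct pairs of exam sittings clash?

Sorted by start: R1, R2, R5, R4, R3, R6.
R2 starts before R1 ends → R1 and R2 overlap.
R5 starts after R1 ends — done with R1.
R5 starts after R2 ends — done with R2.
R4 starts before R5 ends → R5 and R4 overlap.
R3 starts after R5 ends — done with R5.
R3 starts exactly when R4 ends (back-to-back, no overlap) — done with R4.
R6 starts before R3 ends → R3 and R6 overlap.
Overlapping pairs: R1 & R2, R3 & R6, R4 & R5 — 3 in total.

3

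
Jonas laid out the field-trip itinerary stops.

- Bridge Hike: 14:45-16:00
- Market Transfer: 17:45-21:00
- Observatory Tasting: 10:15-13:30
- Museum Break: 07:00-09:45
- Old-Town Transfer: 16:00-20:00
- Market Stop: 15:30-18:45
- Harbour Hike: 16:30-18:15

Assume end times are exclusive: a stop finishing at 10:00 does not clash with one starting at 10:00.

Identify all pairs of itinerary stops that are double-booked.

Sorted by start: Museum Break, Observatory Tasting, Bridge Hike, Market Stop, Old-Town Transfer, Harbour Hike, Market Transfer.
Observatory Tasting starts after Museum Break ends; Museum Break is clear from here.
Bridge Hike starts after Observatory Tasting ends; Observatory Tasting is clear from here.
Market Stop starts before Bridge Hike ends → Bridge Hike and Market Stop overlap.
Old-Town Transfer starts exactly when Bridge Hike ends (back-to-back, no overlap); Bridge Hike is clear from here.
Old-Town Transfer starts before Market Stop ends → Market Stop and Old-Town Transfer overlap.
Harbour Hike starts before Market Stop ends → Market Stop and Harbour Hike overlap.
Market Transfer starts before Market Stop ends → Market Stop and Market Transfer overlap.
Harbour Hike starts before Old-Town Transfer ends → Old-Town Transfer and Harbour Hike overlap.
Market Transfer starts before Old-Town Transfer ends → Old-Town Transfer and Market Transfer overlap.
Market Transfer starts before Harbour Hike ends → Harbour Hike and Market Transfer overlap.

Bridge Hike & Market Stop, Harbour Hike & Market Stop, Harbour Hike & Market Transfer, Harbour Hike & Old-Town Transfer, Market Stop & Market Transfer, Market Stop & Old-Town Transfer, Market Transfer & Old-Town Transfer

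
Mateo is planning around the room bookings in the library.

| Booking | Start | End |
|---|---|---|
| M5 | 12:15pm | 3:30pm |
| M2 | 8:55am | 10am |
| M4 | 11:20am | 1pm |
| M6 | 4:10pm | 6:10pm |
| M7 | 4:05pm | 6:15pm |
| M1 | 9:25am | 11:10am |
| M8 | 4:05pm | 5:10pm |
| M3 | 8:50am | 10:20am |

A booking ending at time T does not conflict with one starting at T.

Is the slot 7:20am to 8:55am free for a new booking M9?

M3: starts 8:50am before M9 ends 8:55am, and ends 10:20am after M9 starts 7:20am → overlap.
M2: starts 8:55am at or after M9 ends 8:55am → clear.
M1: starts 9:25am at or after M9 ends 8:55am → clear.
M4: starts 11:20am at or after M9 ends 8:55am → clear.
M5: starts 12:15pm at or after M9 ends 8:55am → clear.
M7: starts 4:05pm at or after M9 ends 8:55am → clear.
M8: starts 4:05pm at or after M9 ends 8:55am → clear.
M6: starts 4:10pm at or after M9 ends 8:55am → clear.
M9 overlaps M3.

No — it overlaps M3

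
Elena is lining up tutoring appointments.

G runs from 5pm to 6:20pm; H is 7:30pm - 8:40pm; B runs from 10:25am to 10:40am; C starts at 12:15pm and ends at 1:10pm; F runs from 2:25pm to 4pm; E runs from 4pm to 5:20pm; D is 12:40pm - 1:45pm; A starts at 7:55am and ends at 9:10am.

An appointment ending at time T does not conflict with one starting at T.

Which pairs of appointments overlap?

C & D, E & G

Sorted by start: A, B, C, D, F, E, G, H.
B starts after A ends, so nothing later overlaps A either.
C starts after B ends, so nothing later overlaps B either.
D starts before C ends → C and D overlap.
F starts after C ends, so nothing later overlaps C either.
F starts after D ends, so nothing later overlaps D either.
E starts exactly when F ends (back-to-back, no overlap), so nothing later overlaps F either.
G starts before E ends → E and G overlap.
H starts after E ends.
H starts after G ends.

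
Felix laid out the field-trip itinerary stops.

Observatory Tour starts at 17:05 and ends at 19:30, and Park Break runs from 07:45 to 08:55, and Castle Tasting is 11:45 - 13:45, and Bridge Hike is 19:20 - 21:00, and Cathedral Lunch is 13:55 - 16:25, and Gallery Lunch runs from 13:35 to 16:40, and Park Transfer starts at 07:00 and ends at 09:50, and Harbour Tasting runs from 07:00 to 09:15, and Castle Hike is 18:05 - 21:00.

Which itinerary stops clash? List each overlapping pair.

Check each pair: they overlap iff neither finishes before the other starts.
Sorted by start: Park Transfer, Harbour Tasting, Park Break, Castle Tasting, Gallery Lunch, Cathedral Lunch, Observatory Tour, Castle Hike, Bridge Hike.
Harbour Tasting starts before Park Transfer ends → Park Transfer and Harbour Tasting overlap.
Park Break starts before Park Transfer ends → Park Transfer and Park Break overlap.
Castle Tasting starts after Park Transfer ends, so nothing later overlaps Park Transfer either.
Park Break starts before Harbour Tasting ends → Harbour Tasting and Park Break overlap.
Castle Tasting starts after Harbour Tasting ends, so nothing later overlaps Harbour Tasting either.
Castle Tasting starts after Park Break ends, so nothing later overlaps Park Break either.
Gallery Lunch starts before Castle Tasting ends → Castle Tasting and Gallery Lunch overlap.
Cathedral Lunch starts after Castle Tasting ends, so nothing later overlaps Castle Tasting either.
Cathedral Lunch starts before Gallery Lunch ends → Gallery Lunch and Cathedral Lunch overlap.
Observatory Tour starts after Gallery Lunch ends, so nothing later overlaps Gallery Lunch either.
Observatory Tour starts after Cathedral Lunch ends, so nothing later overlaps Cathedral Lunch either.
Castle Hike starts before Observatory Tour ends → Observatory Tour and Castle Hike overlap.
Bridge Hike starts before Observatory Tour ends → Observatory Tour and Bridge Hike overlap.
Bridge Hike starts before Castle Hike ends → Castle Hike and Bridge Hike overlap.

Bridge Hike & Castle Hike, Bridge Hike & Observatory Tour, Castle Hike & Observatory Tour, Castle Tasting & Gallery Lunch, Cathedral Lunch & Gallery Lunch, Harbour Tasting & Park Break, Harbour Tasting & Park Transfer, Park Break & Park Transfer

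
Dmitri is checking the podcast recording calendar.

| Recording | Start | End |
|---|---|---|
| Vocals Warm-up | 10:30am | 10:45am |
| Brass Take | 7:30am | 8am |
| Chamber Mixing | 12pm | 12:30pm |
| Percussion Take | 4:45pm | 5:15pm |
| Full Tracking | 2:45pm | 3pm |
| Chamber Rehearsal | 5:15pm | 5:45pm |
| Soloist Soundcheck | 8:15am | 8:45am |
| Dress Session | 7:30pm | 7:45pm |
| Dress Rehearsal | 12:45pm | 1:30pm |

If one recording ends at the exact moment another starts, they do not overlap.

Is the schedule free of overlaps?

Yes

Sorted by start: Brass Take, Soloist Soundcheck, Vocals Warm-up, Chamber Mixing, Dress Rehearsal, Full Tracking, Percussion Take, Chamber Rehearsal, Dress Session.
Soloist Soundcheck starts after Brass Take ends, so Brass Take has no further overlaps.
Vocals Warm-up starts after Soloist Soundcheck ends, so Soloist Soundcheck has no further overlaps.
Chamber Mixing starts after Vocals Warm-up ends, so Vocals Warm-up has no further overlaps.
Dress Rehearsal starts after Chamber Mixing ends, so Chamber Mixing has no further overlaps.
Full Tracking starts after Dress Rehearsal ends, so Dress Rehearsal has no further overlaps.
Percussion Take starts after Full Tracking ends, so Full Tracking has no further overlaps.
Chamber Rehearsal starts exactly when Percussion Take ends (back-to-back, no overlap), so Percussion Take has no further overlaps.
Dress Session starts after Chamber Rehearsal ends.
Every pair is clear; the schedule has no overlaps.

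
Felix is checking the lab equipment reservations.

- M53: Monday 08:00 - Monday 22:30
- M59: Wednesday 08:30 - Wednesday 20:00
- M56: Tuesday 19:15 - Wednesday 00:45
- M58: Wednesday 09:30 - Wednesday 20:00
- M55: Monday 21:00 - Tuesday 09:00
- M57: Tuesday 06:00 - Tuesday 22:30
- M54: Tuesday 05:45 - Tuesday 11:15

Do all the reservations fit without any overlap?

Sorted by start: M53, M55, M54, M57, M56, M59, M58.
M55 starts before M53 ends → M53 and M55 overlap.
That's a conflict, so the schedule is not conflict-free.

No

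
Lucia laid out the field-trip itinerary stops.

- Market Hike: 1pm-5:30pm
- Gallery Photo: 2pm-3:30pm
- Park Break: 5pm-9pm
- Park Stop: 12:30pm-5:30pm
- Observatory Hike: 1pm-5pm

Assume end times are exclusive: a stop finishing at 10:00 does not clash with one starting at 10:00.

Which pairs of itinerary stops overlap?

Gallery Photo & Market Hike, Gallery Photo & Observatory Hike, Gallery Photo & Park Stop, Market Hike & Observatory Hike, Market Hike & Park Break, Market Hike & Park Stop, Observatory Hike & Park Stop, Park Break & Park Stop

Two intervals overlap when each starts before the other ends.
Sorted by start: Park Stop, Market Hike, Observatory Hike, Gallery Photo, Park Break.
Market Hike starts before Park Stop ends → Park Stop and Market Hike overlap.
Observatory Hike starts before Park Stop ends → Park Stop and Observatory Hike overlap.
Gallery Photo starts before Park Stop ends → Park Stop and Gallery Photo overlap.
Park Break starts before Park Stop ends → Park Stop and Park Break overlap.
Observatory Hike starts before Market Hike ends → Market Hike and Observatory Hike overlap.
Gallery Photo starts before Market Hike ends → Market Hike and Gallery Photo overlap.
Park Break starts before Market Hike ends → Market Hike and Park Break overlap.
Gallery Photo starts before Observatory Hike ends → Observatory Hike and Gallery Photo overlap.
Park Break starts exactly when Observatory Hike ends (back-to-back, no overlap).
Park Break starts after Gallery Photo ends.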